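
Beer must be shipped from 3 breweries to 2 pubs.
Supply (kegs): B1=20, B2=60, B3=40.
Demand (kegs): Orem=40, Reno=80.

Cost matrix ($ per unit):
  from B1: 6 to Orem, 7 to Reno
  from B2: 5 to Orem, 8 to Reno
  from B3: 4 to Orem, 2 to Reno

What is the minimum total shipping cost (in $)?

A cheapest plan:
  B1->Reno: 20 × $7 = $140
  B2->Orem: 40 × $5 = $200
  B2->Reno: 20 × $8 = $160
  B3->Reno: 40 × $2 = $80
Total = 140 + 200 + 160 + 80 = $580.
(Supply check: B1 ships 20; B2 ships 60; B3 ships 40.)

580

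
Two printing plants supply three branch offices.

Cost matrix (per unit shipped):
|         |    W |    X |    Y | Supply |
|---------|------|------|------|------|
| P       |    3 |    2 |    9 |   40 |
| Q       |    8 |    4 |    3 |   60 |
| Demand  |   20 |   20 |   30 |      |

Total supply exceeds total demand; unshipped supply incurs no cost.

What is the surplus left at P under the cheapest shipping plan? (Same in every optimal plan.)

0

An optimal plan:
  P to W: 20 × 3 = 60
  P to X: 20 × 2 = 40
  Q to Y: 30 × 3 = 90
Total cost = 190.
P ships 40 of its 40, leaving 0.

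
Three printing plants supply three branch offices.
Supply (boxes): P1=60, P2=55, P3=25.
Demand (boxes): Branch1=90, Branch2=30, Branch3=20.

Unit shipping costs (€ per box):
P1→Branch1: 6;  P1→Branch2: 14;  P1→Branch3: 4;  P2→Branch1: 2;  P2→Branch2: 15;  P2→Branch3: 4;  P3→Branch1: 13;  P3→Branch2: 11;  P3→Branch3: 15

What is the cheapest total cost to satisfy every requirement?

745

A cheapest plan:
  P1 to Branch1: 35 × €6 = €210
  P1 to Branch2: 5 × €14 = €70
  P1 to Branch3: 20 × €4 = €80
  P2 to Branch1: 55 × €2 = €110
  P3 to Branch2: 25 × €11 = €275
Total = 210 + 70 + 80 + 110 + 275 = €745.
(Supply check: P1 ships 60; P2 ships 55; P3 ships 25.)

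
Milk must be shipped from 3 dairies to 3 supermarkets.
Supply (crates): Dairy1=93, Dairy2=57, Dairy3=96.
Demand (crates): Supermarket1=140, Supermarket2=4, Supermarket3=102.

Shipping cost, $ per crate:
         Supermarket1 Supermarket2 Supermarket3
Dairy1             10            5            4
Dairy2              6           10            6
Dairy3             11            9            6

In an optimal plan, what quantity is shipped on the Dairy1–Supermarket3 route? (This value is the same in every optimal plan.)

Optimal shipments:
  Dairy1–Supermarket2: 4 × $5 = $20
  Dairy1–Supermarket3: 89 × $4 = $356
  Dairy2–Supermarket1: 57 × $6 = $342
  Dairy3–Supermarket1: 83 × $11 = $913
  Dairy3–Supermarket3: 13 × $6 = $78
Total cost = $1709.
So Dairy1→Supermarket3 carries 89 crates.

89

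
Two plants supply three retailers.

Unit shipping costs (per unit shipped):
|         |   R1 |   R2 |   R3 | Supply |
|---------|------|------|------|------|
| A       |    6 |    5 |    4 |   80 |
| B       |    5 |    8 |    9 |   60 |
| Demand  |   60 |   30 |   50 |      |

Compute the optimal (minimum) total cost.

An optimal shipping plan:
  A–R2: 30 units
  A–R3: 50 units
  B–R1: 60 units
Total cost = 650.
(Supply check: A ships 80; B ships 60.)

650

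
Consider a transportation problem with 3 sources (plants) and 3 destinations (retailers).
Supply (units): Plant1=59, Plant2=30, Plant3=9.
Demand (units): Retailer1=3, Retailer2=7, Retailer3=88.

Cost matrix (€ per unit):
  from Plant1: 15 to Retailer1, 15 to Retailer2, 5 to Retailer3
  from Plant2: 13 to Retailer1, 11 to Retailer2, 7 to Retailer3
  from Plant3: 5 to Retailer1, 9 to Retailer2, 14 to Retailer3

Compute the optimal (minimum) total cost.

578

An optimal shipping plan:
  Plant1→Retailer3: 59 × €5 = €295
  Plant2→Retailer2: 1 × €11 = €11
  Plant2→Retailer3: 29 × €7 = €203
  Plant3→Retailer1: 3 × €5 = €15
  Plant3→Retailer2: 6 × €9 = €54
Total = 295 + 11 + 203 + 15 + 54 = €578.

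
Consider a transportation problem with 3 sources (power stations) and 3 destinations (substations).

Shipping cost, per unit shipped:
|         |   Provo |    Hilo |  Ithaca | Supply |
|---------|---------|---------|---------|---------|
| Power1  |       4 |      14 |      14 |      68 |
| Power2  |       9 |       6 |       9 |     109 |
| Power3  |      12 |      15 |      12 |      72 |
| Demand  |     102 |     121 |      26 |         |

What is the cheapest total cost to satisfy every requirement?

A cheapest plan:
  Power1 to Provo: 68 × 4 = 272
  Power2 to Hilo: 109 × 6 = 654
  Power3 to Provo: 34 × 12 = 408
  Power3 to Hilo: 12 × 15 = 180
  Power3 to Ithaca: 26 × 12 = 312
Total = 272 + 654 + 408 + 180 + 312 = 1826.

1826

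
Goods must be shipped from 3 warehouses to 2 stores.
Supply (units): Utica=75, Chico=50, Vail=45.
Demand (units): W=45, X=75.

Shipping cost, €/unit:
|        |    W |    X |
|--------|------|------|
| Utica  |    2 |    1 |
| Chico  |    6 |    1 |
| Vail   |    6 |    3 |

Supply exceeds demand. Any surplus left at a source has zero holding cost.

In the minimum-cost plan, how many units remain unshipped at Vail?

Minimum-cost shipments:
  Utica to W: 45 × €2 = €90
  Utica to X: 30 × €1 = €30
  Chico to X: 45 × €1 = €45
Total cost = €165.
Vail ships 0 of its 45, leaving 45.

45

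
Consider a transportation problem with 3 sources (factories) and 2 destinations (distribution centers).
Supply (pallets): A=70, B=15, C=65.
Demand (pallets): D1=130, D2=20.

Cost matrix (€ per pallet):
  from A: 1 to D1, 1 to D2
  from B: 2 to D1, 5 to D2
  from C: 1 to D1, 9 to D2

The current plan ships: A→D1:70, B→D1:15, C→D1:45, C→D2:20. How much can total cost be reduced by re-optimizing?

Current plan cost = 70·1 + 15·2 + 45·1 + 20·9 = €325.
Optimal plan:
  A to D1: 50 × €1 = €50
  A to D2: 20 × €1 = €20
  B to D1: 15 × €2 = €30
  C to D1: 65 × €1 = €65
Optimal cost = €165.
Saving = 325 − 165 = €160.

160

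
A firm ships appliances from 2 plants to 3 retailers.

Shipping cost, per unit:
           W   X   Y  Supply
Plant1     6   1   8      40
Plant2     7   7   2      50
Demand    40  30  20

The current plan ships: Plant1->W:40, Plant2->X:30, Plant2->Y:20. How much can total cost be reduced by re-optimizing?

Current plan cost = 40·6 + 30·7 + 20·2 = 490.
Optimal plan:
  Plant1→W: 10 × 6 = 60
  Plant1→X: 30 × 1 = 30
  Plant2→W: 30 × 7 = 210
  Plant2→Y: 20 × 2 = 40
Optimal cost = 340.
Saving = 490 − 340 = 150.

150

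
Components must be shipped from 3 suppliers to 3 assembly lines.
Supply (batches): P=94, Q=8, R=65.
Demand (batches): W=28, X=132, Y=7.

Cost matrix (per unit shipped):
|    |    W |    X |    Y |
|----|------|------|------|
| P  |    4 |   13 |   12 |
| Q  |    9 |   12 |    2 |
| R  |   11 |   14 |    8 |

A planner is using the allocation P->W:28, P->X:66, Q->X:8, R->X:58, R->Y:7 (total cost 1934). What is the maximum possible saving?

Current plan cost = 28·4 + 66·13 + 8·12 + 58·14 + 7·8 = 1934.
Optimal plan:
  P to W: 28 × 4 = 112
  P to X: 66 × 13 = 858
  Q to X: 1 × 12 = 12
  Q to Y: 7 × 2 = 14
  R to X: 65 × 14 = 910
Optimal cost = 1906.
Saving = 1934 − 1906 = 28.

28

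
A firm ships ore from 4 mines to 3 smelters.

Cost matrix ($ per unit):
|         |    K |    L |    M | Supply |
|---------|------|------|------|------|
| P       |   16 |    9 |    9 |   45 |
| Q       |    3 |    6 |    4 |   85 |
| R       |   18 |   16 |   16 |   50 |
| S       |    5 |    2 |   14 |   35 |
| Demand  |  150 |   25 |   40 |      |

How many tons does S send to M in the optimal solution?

Optimal shipments:
  P→L: 5 × $9 = $45
  P→M: 40 × $9 = $360
  Q→K: 85 × $3 = $255
  R→K: 50 × $18 = $900
  S→K: 15 × $5 = $75
  S→L: 20 × $2 = $40
Total cost = $1675.
The route S→M is not used.

0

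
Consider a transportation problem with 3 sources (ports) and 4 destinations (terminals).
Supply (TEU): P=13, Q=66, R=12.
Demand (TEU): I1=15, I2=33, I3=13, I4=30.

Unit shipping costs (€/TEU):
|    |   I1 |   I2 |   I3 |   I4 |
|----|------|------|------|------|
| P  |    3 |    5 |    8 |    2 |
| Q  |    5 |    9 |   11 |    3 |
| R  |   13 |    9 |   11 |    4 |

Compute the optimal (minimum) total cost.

A cheapest plan:
  P->I2: 13 × €5 = €65
  Q->I1: 15 × €5 = €75
  Q->I2: 20 × €9 = €180
  Q->I3: 1 × €11 = €11
  Q->I4: 30 × €3 = €90
  R->I3: 12 × €11 = €132
Total = 65 + 75 + 180 + 11 + 90 + 132 = €553.

553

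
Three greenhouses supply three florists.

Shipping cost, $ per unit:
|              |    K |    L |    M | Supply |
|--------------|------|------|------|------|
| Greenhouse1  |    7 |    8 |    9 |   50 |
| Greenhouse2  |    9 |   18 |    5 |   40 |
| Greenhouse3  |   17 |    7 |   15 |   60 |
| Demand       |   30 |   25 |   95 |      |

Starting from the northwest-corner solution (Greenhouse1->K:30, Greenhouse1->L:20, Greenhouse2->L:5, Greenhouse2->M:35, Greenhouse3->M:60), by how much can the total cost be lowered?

245

Current plan cost = 30·7 + 20·8 + 5·18 + 35·5 + 60·15 = $1535.
Optimal plan:
  Greenhouse1–K: 30 × $7 = $210
  Greenhouse1–M: 20 × $9 = $180
  Greenhouse2–M: 40 × $5 = $200
  Greenhouse3–L: 25 × $7 = $175
  Greenhouse3–M: 35 × $15 = $525
Optimal cost = $1290.
Saving = 1535 − 1290 = $245.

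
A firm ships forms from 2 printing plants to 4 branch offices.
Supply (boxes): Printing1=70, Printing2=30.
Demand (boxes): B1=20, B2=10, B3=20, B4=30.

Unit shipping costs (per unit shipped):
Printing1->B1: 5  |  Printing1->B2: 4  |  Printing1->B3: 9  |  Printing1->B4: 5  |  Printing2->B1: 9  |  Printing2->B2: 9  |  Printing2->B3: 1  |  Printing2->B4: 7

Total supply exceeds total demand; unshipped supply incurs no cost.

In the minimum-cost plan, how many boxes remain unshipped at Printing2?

10

Minimum-cost shipments:
  Printing1–B1: 20 × 5 = 100
  Printing1–B2: 10 × 4 = 40
  Printing1–B4: 30 × 5 = 150
  Printing2–B3: 20 × 1 = 20
Total cost = 310.
Printing2 ships 20 of its 30, leaving 10.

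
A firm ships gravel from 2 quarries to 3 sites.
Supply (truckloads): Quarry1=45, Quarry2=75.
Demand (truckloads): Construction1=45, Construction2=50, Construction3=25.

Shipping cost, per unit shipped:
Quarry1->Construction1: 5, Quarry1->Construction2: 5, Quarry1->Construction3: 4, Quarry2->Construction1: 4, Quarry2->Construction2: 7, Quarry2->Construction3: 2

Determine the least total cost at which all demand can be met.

490

Optimal allocation:
  Quarry1→Construction2: 45 × 5 = 225
  Quarry2→Construction1: 45 × 4 = 180
  Quarry2→Construction2: 5 × 7 = 35
  Quarry2→Construction3: 25 × 2 = 50
Total = 225 + 180 + 35 + 50 = 490.
(Supply check: Quarry1 ships 45; Quarry2 ships 75.)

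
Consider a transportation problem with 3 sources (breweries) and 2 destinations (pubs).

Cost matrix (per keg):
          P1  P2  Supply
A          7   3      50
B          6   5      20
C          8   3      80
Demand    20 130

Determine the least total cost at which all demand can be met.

A cheapest plan:
  A→P2: 50 × 3 = 150
  B→P1: 20 × 6 = 120
  C→P2: 80 × 3 = 240
Total = 150 + 120 + 240 = 510.

510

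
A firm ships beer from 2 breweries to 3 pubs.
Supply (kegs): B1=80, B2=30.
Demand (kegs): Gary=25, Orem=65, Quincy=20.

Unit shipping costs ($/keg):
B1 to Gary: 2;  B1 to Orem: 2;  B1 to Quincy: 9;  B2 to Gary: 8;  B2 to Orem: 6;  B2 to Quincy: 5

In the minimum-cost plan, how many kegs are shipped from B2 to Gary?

0

Solving gives:
  B1 to Gary: 25 × $2 = $50
  B1 to Orem: 55 × $2 = $110
  B2 to Orem: 10 × $6 = $60
  B2 to Quincy: 20 × $5 = $100
Total cost = $320.
The route B2→Gary is not used.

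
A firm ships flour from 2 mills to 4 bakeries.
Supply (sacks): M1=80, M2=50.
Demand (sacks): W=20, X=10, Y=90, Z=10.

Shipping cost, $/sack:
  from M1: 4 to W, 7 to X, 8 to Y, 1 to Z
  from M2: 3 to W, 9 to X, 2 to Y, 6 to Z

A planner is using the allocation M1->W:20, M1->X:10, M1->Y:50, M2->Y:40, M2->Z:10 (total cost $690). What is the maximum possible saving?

110

Current plan cost = 20·4 + 10·7 + 50·8 + 40·2 + 10·6 = $690.
Optimal plan:
  M1 to W: 20 × $4 = $80
  M1 to X: 10 × $7 = $70
  M1 to Y: 40 × $8 = $320
  M1 to Z: 10 × $1 = $10
  M2 to Y: 50 × $2 = $100
Optimal cost = $580.
Saving = 690 − 580 = $110.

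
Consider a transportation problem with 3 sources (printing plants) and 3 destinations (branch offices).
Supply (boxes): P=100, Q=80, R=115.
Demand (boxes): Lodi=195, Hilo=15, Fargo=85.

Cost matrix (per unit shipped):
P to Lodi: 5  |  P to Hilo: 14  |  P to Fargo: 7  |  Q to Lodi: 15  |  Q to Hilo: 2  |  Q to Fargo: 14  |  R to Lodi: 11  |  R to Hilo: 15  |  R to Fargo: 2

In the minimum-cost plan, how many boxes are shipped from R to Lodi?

The minimum-cost plan:
  P->Lodi: 100 × 5 = 500
  Q->Lodi: 65 × 15 = 975
  Q->Hilo: 15 × 2 = 30
  R->Lodi: 30 × 11 = 330
  R->Fargo: 85 × 2 = 170
Total cost = 2005.
So R→Lodi carries 30 boxes.

30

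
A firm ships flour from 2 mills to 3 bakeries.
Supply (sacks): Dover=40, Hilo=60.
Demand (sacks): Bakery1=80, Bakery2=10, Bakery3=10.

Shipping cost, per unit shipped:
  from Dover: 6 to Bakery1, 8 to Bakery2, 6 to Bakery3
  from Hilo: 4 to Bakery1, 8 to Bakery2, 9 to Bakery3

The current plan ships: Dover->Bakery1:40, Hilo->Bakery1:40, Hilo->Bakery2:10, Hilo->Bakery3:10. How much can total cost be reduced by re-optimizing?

70

Current plan cost = 40·6 + 40·4 + 10·8 + 10·9 = 570.
Optimal plan:
  Dover to Bakery1: 20 sacks
  Dover to Bakery2: 10 sacks
  Dover to Bakery3: 10 sacks
  Hilo to Bakery1: 60 sacks
Optimal cost = 500.
Saving = 570 − 500 = 70.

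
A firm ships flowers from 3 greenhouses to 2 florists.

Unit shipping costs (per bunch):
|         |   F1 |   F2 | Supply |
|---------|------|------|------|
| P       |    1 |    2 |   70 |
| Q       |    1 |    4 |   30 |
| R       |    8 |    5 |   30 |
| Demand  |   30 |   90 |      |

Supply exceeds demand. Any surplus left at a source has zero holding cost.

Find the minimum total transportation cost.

270

One minimum-cost allocation:
  P→F2: 70 × 2 = 140
  Q→F1: 30 × 1 = 30
  R→F2: 20 × 5 = 100
Total = 140 + 30 + 100 = 270.
(Supply check: P ships 70; Q ships 30; R ships 20.)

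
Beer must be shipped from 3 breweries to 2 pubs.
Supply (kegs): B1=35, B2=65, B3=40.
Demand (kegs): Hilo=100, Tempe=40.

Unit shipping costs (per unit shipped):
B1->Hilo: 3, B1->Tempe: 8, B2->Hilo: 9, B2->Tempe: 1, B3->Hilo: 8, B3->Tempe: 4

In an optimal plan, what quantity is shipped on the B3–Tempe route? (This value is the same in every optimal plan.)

0

Solving gives:
  B1→Hilo: 35 × 3 = 105
  B2→Hilo: 25 × 9 = 225
  B2→Tempe: 40 × 1 = 40
  B3→Hilo: 40 × 8 = 320
Total cost = 690.
The route B3→Tempe is not used.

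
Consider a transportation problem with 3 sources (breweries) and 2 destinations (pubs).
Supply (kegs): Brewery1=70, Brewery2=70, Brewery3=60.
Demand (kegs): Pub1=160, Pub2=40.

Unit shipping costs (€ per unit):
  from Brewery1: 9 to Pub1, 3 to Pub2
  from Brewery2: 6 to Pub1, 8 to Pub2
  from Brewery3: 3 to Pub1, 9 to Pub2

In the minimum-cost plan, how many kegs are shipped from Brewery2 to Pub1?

The minimum-cost plan:
  Brewery1->Pub1: 30 kegs
  Brewery1->Pub2: 40 kegs
  Brewery2->Pub1: 70 kegs
  Brewery3->Pub1: 60 kegs
Total cost = €990.
So Brewery2→Pub1 carries 70 kegs.

70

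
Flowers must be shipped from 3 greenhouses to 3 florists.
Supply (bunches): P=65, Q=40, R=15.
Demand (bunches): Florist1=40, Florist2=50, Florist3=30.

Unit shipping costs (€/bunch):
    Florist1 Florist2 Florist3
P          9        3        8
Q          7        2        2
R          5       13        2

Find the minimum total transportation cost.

490

An optimal shipping plan:
  P->Florist1: 15 bunches
  P->Florist2: 50 bunches
  Q->Florist1: 10 bunches
  Q->Florist3: 30 bunches
  R->Florist1: 15 bunches
Total cost = €490.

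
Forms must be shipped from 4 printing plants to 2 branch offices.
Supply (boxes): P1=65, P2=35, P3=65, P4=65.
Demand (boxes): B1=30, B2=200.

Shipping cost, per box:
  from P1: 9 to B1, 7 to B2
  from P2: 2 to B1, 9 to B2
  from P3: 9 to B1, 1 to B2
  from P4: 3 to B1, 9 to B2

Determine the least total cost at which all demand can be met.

1210

Optimal allocation:
  P1 to B2: 65 × 7 = 455
  P2 to B1: 30 × 2 = 60
  P2 to B2: 5 × 9 = 45
  P3 to B2: 65 × 1 = 65
  P4 to B2: 65 × 9 = 585
Total = 455 + 60 + 45 + 65 + 585 = 1210.
(Supply check: P1 ships 65; P2 ships 35; P3 ships 65; P4 ships 65.)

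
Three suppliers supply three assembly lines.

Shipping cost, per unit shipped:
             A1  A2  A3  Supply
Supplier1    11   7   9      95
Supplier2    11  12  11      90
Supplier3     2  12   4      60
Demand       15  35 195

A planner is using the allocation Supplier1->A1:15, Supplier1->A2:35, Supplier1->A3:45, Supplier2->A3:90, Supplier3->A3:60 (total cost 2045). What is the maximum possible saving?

60

Current plan cost = 15·11 + 35·7 + 45·9 + 90·11 + 60·4 = 2045.
Optimal plan:
  Supplier1->A2: 35 batches
  Supplier1->A3: 60 batches
  Supplier2->A3: 90 batches
  Supplier3->A1: 15 batches
  Supplier3->A3: 45 batches
Optimal cost = 1985.
Saving = 2045 − 1985 = 60.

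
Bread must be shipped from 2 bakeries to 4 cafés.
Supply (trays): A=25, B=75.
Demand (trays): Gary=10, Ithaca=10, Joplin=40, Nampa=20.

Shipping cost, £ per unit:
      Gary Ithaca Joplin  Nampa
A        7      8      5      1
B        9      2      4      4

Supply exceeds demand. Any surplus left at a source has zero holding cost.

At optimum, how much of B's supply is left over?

Minimum-cost shipments:
  A->Gary: 5 × £7 = £35
  A->Nampa: 20 × £1 = £20
  B->Gary: 5 × £9 = £45
  B->Ithaca: 10 × £2 = £20
  B->Joplin: 40 × £4 = £160
Total cost = £280.
B ships 55 of its 75, leaving 20.

20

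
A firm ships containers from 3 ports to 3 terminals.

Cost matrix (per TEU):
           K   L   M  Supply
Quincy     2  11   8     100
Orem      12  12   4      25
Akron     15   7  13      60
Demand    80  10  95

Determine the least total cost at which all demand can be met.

A cheapest plan:
  Quincy→K: 80 × 2 = 160
  Quincy→M: 20 × 8 = 160
  Orem→M: 25 × 4 = 100
  Akron→L: 10 × 7 = 70
  Akron→M: 50 × 13 = 650
Total = 160 + 160 + 100 + 70 + 650 = 1140.
(Supply check: Quincy ships 100; Orem ships 25; Akron ships 60.)

1140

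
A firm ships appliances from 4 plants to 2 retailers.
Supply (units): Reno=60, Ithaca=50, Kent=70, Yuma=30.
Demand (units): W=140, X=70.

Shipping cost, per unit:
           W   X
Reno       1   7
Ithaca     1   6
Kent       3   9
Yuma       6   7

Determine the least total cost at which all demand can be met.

One minimum-cost allocation:
  Reno->W: 60 × 1 = 60
  Ithaca->W: 10 × 1 = 10
  Ithaca->X: 40 × 6 = 240
  Kent->W: 70 × 3 = 210
  Yuma->X: 30 × 7 = 210
Total = 60 + 10 + 240 + 210 + 210 = 730.

730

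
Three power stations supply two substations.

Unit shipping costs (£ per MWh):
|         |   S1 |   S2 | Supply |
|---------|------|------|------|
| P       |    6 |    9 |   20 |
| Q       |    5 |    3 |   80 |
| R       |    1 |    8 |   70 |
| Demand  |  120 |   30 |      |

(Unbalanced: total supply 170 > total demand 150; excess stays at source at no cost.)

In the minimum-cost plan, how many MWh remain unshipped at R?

0

Minimum-cost shipments:
  Q–S1: 50 MWh
  Q–S2: 30 MWh
  R–S1: 70 MWh
Total cost = £410.
R ships 70 of its 70, leaving 0.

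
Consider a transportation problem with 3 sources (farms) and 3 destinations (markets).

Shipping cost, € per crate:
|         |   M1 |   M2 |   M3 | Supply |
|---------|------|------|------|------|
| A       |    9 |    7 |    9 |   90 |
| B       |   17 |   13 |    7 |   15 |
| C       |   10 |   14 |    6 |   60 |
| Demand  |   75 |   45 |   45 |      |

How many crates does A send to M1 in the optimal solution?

45

The minimum-cost plan:
  A->M1: 45 crates
  A->M2: 45 crates
  B->M3: 15 crates
  C->M1: 30 crates
  C->M3: 30 crates
Total cost = €1305.
So A→M1 carries 45 crates.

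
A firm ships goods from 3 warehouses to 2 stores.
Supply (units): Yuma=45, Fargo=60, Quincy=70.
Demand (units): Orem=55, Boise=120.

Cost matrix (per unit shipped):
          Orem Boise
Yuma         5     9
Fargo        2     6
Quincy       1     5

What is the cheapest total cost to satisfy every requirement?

895

One minimum-cost allocation:
  Yuma->Boise: 45 × 9 = 405
  Fargo->Orem: 55 × 2 = 110
  Fargo->Boise: 5 × 6 = 30
  Quincy->Boise: 70 × 5 = 350
Total = 405 + 110 + 30 + 350 = 895.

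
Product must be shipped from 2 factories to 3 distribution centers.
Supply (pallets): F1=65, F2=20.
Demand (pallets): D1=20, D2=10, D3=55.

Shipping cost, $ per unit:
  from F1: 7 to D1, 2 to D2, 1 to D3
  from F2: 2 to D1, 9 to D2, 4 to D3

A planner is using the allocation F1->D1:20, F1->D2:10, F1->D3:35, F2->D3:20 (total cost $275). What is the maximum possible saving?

Current plan cost = 20·7 + 10·2 + 35·1 + 20·4 = $275.
Optimal plan:
  F1→D2: 10 × $2 = $20
  F1→D3: 55 × $1 = $55
  F2→D1: 20 × $2 = $40
Optimal cost = $115.
Saving = 275 − 115 = $160.

160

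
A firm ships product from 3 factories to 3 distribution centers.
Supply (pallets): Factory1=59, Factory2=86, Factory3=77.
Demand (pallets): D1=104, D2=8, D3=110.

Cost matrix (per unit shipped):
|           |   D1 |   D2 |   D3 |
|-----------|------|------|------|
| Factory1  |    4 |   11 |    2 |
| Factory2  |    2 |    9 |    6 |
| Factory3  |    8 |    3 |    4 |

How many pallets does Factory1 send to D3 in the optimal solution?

The minimum-cost plan:
  Factory1→D1: 18 × 4 = 72
  Factory1→D3: 41 × 2 = 82
  Factory2→D1: 86 × 2 = 172
  Factory3→D2: 8 × 3 = 24
  Factory3→D3: 69 × 4 = 276
Total cost = 626.
So Factory1→D3 carries 41 pallets.

41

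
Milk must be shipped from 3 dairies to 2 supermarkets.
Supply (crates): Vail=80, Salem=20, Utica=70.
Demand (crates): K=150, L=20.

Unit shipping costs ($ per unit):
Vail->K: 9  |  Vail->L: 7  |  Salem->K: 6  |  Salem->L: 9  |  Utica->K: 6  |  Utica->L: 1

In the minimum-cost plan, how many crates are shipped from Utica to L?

Optimal shipments:
  Vail to K: 80 × $9 = $720
  Salem to K: 20 × $6 = $120
  Utica to K: 50 × $6 = $300
  Utica to L: 20 × $1 = $20
Total cost = $1160.
So Utica→L carries 20 crates.

20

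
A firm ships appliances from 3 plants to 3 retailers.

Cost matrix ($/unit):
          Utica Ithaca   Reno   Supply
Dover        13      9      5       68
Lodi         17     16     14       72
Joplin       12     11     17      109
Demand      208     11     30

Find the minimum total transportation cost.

3132

A cheapest plan:
  Dover to Utica: 27 × $13 = $351
  Dover to Ithaca: 11 × $9 = $99
  Dover to Reno: 30 × $5 = $150
  Lodi to Utica: 72 × $17 = $1224
  Joplin to Utica: 109 × $12 = $1308
Total = 351 + 99 + 150 + 1224 + 1308 = $3132.
(Supply check: Dover ships 68; Lodi ships 72; Joplin ships 109.)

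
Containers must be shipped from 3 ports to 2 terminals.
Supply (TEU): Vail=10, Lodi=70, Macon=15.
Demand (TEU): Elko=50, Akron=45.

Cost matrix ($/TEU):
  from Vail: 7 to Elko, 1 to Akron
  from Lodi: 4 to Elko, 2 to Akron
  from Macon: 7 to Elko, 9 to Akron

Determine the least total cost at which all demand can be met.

325

A cheapest plan:
  Vail to Akron: 10 TEU
  Lodi to Elko: 35 TEU
  Lodi to Akron: 35 TEU
  Macon to Elko: 15 TEU
Total cost = $325.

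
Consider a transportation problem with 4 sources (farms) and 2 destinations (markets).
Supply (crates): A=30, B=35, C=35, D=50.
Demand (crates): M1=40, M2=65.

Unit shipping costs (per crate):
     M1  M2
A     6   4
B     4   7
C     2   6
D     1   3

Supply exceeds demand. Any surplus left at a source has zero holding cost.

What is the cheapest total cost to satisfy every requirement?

An optimal shipping plan:
  A–M2: 30 crates
  C–M1: 25 crates
  D–M1: 15 crates
  D–M2: 35 crates
Total cost = 290.

290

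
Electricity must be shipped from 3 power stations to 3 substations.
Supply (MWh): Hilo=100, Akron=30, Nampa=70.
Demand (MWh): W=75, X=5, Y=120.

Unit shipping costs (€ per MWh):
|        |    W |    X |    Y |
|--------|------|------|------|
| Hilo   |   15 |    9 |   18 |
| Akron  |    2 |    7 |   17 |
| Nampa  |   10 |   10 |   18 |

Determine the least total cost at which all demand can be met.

Optimal allocation:
  Hilo->X: 5 × €9 = €45
  Hilo->Y: 95 × €18 = €1710
  Akron->W: 30 × €2 = €60
  Nampa->W: 45 × €10 = €450
  Nampa->Y: 25 × €18 = €450
Total = 45 + 1710 + 60 + 450 + 450 = €2715.

2715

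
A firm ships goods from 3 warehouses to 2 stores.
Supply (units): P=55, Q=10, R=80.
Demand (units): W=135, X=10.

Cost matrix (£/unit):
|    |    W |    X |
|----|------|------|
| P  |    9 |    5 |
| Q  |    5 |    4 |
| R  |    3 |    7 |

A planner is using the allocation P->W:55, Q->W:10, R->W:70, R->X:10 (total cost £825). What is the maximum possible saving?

80

Current plan cost = 55·9 + 10·5 + 70·3 + 10·7 = £825.
Optimal plan:
  P to W: 45 × £9 = £405
  P to X: 10 × £5 = £50
  Q to W: 10 × £5 = £50
  R to W: 80 × £3 = £240
Optimal cost = £745.
Saving = 825 − 745 = £80.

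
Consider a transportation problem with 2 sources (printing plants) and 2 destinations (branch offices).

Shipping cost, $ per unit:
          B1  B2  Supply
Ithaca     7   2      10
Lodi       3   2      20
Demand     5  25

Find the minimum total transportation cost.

65

A cheapest plan:
  Ithaca→B2: 10 × $2 = $20
  Lodi→B1: 5 × $3 = $15
  Lodi→B2: 15 × $2 = $30
Total = 20 + 15 + 30 = $65.
(Supply check: Ithaca ships 10; Lodi ships 20.)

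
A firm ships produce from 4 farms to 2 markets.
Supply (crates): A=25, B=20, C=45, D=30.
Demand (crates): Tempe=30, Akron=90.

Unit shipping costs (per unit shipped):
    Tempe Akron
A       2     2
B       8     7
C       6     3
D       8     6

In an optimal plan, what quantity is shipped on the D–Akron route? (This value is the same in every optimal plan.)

The minimum-cost plan:
  A–Tempe: 25 × 2 = 50
  B–Tempe: 5 × 8 = 40
  B–Akron: 15 × 7 = 105
  C–Akron: 45 × 3 = 135
  D–Akron: 30 × 6 = 180
Total cost = 510.
So D→Akron carries 30 crates.

30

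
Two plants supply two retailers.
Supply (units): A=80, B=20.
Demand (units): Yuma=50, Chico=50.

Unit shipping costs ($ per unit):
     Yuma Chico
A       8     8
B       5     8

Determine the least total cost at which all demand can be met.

An optimal shipping plan:
  A–Yuma: 30 × $8 = $240
  A–Chico: 50 × $8 = $400
  B–Yuma: 20 × $5 = $100
Total = 240 + 400 + 100 = $740.

740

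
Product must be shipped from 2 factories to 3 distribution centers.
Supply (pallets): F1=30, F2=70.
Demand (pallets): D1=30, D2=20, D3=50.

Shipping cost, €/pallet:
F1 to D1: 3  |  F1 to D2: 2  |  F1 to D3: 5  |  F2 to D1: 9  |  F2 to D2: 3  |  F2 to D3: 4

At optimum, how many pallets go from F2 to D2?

The minimum-cost plan:
  F1->D1: 30 × €3 = €90
  F2->D2: 20 × €3 = €60
  F2->D3: 50 × €4 = €200
Total cost = €350.
So F2→D2 carries 20 pallets.

20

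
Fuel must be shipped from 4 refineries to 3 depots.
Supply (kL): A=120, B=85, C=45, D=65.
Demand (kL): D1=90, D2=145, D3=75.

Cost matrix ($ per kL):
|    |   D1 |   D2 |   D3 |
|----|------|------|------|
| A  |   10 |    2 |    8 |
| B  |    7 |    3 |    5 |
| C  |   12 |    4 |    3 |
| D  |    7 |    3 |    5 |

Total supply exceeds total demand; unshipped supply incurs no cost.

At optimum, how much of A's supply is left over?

An optimal plan:
  A–D2: 120 kL
  B–D1: 85 kL
  C–D3: 45 kL
  D–D1: 5 kL
  D–D2: 25 kL
  D–D3: 30 kL
Total cost = $1230.
A ships 120 of its 120, leaving 0.

0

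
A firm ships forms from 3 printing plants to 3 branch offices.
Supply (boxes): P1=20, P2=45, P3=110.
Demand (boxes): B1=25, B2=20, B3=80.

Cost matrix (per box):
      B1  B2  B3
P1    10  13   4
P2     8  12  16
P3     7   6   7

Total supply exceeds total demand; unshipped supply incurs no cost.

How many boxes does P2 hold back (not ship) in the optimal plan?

An optimal plan:
  P1 to B3: 20 × 4 = 80
  P3 to B1: 25 × 7 = 175
  P3 to B2: 20 × 6 = 120
  P3 to B3: 60 × 7 = 420
Total cost = 795.
P2 ships 0 of its 45, leaving 45.

45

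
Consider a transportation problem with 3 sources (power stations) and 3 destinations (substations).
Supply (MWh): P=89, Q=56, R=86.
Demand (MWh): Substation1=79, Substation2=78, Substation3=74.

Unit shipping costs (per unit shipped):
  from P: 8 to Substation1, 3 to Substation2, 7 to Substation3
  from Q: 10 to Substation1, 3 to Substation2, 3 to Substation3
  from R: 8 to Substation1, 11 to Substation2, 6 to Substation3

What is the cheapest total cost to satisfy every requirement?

One minimum-cost allocation:
  P→Substation1: 11 × 8 = 88
  P→Substation2: 78 × 3 = 234
  Q→Substation3: 56 × 3 = 168
  R→Substation1: 68 × 8 = 544
  R→Substation3: 18 × 6 = 108
Total = 88 + 234 + 168 + 544 + 108 = 1142.
(Supply check: P ships 89; Q ships 56; R ships 86.)

1142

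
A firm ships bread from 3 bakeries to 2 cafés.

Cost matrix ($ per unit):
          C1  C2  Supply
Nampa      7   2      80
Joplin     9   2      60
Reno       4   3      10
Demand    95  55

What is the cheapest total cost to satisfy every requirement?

Optimal allocation:
  Nampa to C1: 80 × $7 = $560
  Joplin to C1: 5 × $9 = $45
  Joplin to C2: 55 × $2 = $110
  Reno to C1: 10 × $4 = $40
Total = 560 + 45 + 110 + 40 = $755.

755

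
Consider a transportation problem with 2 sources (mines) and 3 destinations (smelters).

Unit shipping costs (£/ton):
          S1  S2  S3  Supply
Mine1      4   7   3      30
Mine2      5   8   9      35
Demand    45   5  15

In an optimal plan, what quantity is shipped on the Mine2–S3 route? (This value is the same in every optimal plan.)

0

The minimum-cost plan:
  Mine1→S1: 10 × £4 = £40
  Mine1→S2: 5 × £7 = £35
  Mine1→S3: 15 × £3 = £45
  Mine2→S1: 35 × £5 = £175
Total cost = £295.
The route Mine2→S3 is not used.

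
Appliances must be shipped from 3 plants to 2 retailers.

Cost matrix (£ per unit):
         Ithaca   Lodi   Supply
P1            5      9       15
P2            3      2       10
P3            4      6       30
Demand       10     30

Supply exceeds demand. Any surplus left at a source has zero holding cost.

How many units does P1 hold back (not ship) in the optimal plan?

15

Minimum-cost shipments:
  P2 to Lodi: 10 × £2 = £20
  P3 to Ithaca: 10 × £4 = £40
  P3 to Lodi: 20 × £6 = £120
Total cost = £180.
P1 ships 0 of its 15, leaving 15.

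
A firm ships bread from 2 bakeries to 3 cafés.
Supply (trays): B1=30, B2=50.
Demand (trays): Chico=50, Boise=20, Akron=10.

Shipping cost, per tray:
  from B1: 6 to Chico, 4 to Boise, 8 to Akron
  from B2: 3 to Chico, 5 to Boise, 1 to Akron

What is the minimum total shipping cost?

270

An optimal shipping plan:
  B1 to Chico: 10 × 6 = 60
  B1 to Boise: 20 × 4 = 80
  B2 to Chico: 40 × 3 = 120
  B2 to Akron: 10 × 1 = 10
Total = 60 + 80 + 120 + 10 = 270.
(Supply check: B1 ships 30; B2 ships 50.)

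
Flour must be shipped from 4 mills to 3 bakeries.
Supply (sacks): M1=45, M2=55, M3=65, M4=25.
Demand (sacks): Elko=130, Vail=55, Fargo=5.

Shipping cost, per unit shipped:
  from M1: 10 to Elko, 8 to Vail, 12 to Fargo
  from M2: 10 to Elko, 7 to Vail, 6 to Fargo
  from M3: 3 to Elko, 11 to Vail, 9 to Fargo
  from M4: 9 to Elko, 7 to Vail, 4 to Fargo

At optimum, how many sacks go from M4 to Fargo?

5

The minimum-cost plan:
  M1–Elko: 45 × 10 = 450
  M2–Vail: 55 × 7 = 385
  M3–Elko: 65 × 3 = 195
  M4–Elko: 20 × 9 = 180
  M4–Fargo: 5 × 4 = 20
Total cost = 1230.
So M4→Fargo carries 5 sacks.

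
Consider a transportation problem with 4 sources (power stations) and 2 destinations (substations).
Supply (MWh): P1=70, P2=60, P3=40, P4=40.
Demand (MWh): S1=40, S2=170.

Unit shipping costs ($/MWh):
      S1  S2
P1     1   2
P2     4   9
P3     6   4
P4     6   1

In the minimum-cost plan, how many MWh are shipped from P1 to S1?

0

Solving gives:
  P1 to S2: 70 × $2 = $140
  P2 to S1: 40 × $4 = $160
  P2 to S2: 20 × $9 = $180
  P3 to S2: 40 × $4 = $160
  P4 to S2: 40 × $1 = $40
Total cost = $680.
The route P1→S1 is not used.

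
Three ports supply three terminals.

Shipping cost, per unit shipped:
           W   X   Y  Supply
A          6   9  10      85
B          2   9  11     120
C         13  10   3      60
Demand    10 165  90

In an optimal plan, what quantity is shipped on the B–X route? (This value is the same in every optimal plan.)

110

Optimal shipments:
  A->X: 55 TEU
  A->Y: 30 TEU
  B->W: 10 TEU
  B->X: 110 TEU
  C->Y: 60 TEU
Total cost = 1985.
So B→X carries 110 TEU.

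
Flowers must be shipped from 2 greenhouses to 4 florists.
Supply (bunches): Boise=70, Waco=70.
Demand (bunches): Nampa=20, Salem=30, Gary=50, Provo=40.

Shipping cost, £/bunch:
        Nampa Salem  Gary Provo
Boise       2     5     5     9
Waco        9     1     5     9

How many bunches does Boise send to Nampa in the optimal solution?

The minimum-cost plan:
  Boise to Nampa: 20 × £2 = £40
  Boise to Gary: 50 × £5 = £250
  Waco to Salem: 30 × £1 = £30
  Waco to Provo: 40 × £9 = £360
Total cost = £680.
So Boise→Nampa carries 20 bunches.

20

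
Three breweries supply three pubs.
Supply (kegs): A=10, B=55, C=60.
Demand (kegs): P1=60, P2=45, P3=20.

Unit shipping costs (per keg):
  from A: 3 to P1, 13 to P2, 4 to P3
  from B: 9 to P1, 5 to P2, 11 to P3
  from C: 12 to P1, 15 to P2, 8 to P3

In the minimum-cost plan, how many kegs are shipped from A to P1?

10

Optimal shipments:
  A→P1: 10 × 3 = 30
  B→P1: 10 × 9 = 90
  B→P2: 45 × 5 = 225
  C→P1: 40 × 12 = 480
  C→P3: 20 × 8 = 160
Total cost = 985.
So A→P1 carries 10 kegs.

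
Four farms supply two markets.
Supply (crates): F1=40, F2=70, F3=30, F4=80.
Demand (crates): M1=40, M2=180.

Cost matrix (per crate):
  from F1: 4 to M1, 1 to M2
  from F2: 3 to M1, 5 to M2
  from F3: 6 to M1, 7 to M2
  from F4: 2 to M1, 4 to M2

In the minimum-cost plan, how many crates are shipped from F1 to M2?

Solving gives:
  F1–M2: 40 × 1 = 40
  F2–M1: 40 × 3 = 120
  F2–M2: 30 × 5 = 150
  F3–M2: 30 × 7 = 210
  F4–M2: 80 × 4 = 320
Total cost = 840.
So F1→M2 carries 40 crates.

40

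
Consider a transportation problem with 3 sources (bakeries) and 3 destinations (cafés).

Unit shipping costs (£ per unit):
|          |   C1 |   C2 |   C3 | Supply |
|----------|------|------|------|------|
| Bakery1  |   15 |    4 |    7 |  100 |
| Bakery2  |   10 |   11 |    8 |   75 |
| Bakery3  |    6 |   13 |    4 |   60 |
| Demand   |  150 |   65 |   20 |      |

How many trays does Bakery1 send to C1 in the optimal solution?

15

Solving gives:
  Bakery1->C1: 15 trays
  Bakery1->C2: 65 trays
  Bakery1->C3: 20 trays
  Bakery2->C1: 75 trays
  Bakery3->C1: 60 trays
Total cost = £1735.
So Bakery1→C1 carries 15 trays.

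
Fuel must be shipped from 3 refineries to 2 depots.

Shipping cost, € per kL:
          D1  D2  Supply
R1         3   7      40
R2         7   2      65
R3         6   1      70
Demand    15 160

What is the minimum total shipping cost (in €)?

Optimal allocation:
  R1->D1: 15 × €3 = €45
  R1->D2: 25 × €7 = €175
  R2->D2: 65 × €2 = €130
  R3->D2: 70 × €1 = €70
Total = 45 + 175 + 130 + 70 = €420.

420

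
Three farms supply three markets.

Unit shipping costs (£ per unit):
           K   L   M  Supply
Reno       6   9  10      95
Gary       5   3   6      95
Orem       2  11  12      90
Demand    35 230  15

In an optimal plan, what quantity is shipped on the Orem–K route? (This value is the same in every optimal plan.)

Optimal shipments:
  Reno to L: 80 crates
  Reno to M: 15 crates
  Gary to L: 95 crates
  Orem to K: 35 crates
  Orem to L: 55 crates
Total cost = £1830.
So Orem→K carries 35 crates.

35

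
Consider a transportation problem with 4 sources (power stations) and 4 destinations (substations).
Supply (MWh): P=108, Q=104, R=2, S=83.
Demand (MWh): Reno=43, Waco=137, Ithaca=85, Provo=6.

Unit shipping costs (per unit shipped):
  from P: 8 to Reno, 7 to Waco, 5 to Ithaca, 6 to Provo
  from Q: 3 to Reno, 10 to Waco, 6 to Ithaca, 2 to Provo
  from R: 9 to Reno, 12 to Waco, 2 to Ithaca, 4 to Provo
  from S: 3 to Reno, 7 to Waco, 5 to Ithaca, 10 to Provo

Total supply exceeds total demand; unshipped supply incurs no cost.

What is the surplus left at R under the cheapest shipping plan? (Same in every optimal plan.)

0

Minimum-cost shipments:
  P->Waco: 108 × 7 = 756
  Q->Reno: 43 × 3 = 129
  Q->Ithaca: 29 × 6 = 174
  Q->Provo: 6 × 2 = 12
  R->Ithaca: 2 × 2 = 4
  S->Waco: 29 × 7 = 203
  S->Ithaca: 54 × 5 = 270
Total cost = 1548.
R ships 2 of its 2, leaving 0.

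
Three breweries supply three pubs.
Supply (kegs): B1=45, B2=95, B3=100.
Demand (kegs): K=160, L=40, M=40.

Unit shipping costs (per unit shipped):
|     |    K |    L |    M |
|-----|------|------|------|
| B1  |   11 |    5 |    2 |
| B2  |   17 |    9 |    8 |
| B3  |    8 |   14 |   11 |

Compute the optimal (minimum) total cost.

2230

An optimal shipping plan:
  B1->K: 5 kegs
  B1->M: 40 kegs
  B2->K: 55 kegs
  B2->L: 40 kegs
  B3->K: 100 kegs
Total cost = 2230.
(Supply check: B1 ships 45; B2 ships 95; B3 ships 100.)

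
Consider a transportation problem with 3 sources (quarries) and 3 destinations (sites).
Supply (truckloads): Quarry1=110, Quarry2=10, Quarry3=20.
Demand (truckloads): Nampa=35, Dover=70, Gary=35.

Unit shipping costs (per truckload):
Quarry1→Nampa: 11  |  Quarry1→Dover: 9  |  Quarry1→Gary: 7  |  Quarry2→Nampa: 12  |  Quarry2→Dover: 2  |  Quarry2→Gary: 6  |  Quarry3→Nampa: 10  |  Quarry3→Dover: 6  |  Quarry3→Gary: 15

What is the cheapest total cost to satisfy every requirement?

1130

An optimal shipping plan:
  Quarry1 to Nampa: 35 × 11 = 385
  Quarry1 to Dover: 40 × 9 = 360
  Quarry1 to Gary: 35 × 7 = 245
  Quarry2 to Dover: 10 × 2 = 20
  Quarry3 to Dover: 20 × 6 = 120
Total = 385 + 360 + 245 + 20 + 120 = 1130.
(Supply check: Quarry1 ships 110; Quarry2 ships 10; Quarry3 ships 20.)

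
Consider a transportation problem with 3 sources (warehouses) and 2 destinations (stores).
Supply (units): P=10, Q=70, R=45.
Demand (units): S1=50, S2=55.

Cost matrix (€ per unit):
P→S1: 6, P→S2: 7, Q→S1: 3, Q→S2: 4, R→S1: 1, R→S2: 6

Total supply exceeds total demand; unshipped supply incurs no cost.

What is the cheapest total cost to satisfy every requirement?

A cheapest plan:
  Q→S1: 5 × €3 = €15
  Q→S2: 55 × €4 = €220
  R→S1: 45 × €1 = €45
Total = 15 + 220 + 45 = €280.
(Supply check: P ships 0; Q ships 60; R ships 45.)

280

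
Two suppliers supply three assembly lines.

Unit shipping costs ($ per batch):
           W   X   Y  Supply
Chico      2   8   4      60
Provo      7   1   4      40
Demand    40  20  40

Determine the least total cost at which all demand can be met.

260

A cheapest plan:
  Chico→W: 40 batches
  Chico→Y: 20 batches
  Provo→X: 20 batches
  Provo→Y: 20 batches
Total cost = $260.
(Supply check: Chico ships 60; Provo ships 40.)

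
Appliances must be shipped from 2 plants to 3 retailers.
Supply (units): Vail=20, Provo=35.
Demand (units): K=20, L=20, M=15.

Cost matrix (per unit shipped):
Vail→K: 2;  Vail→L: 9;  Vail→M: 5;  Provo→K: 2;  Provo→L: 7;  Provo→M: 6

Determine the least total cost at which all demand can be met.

255

One minimum-cost allocation:
  Vail->K: 5 × 2 = 10
  Vail->M: 15 × 5 = 75
  Provo->K: 15 × 2 = 30
  Provo->L: 20 × 7 = 140
Total = 10 + 75 + 30 + 140 = 255.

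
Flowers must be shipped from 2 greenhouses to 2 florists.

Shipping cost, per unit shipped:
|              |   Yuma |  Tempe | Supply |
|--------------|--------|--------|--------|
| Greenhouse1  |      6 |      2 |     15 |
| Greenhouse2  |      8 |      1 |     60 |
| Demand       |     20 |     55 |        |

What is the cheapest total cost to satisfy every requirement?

185

One minimum-cost allocation:
  Greenhouse1->Yuma: 15 bunches
  Greenhouse2->Yuma: 5 bunches
  Greenhouse2->Tempe: 55 bunches
Total cost = 185.
(Supply check: Greenhouse1 ships 15; Greenhouse2 ships 60.)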